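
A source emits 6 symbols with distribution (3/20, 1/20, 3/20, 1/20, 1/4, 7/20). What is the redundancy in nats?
0.2090 nats

Redundancy measures how far a source is from maximum entropy:
R = H_max - H(X)

Maximum entropy for 6 symbols: H_max = log_e(6) = 1.7918 nats
Actual entropy: H(X) = 1.5827 nats
Redundancy: R = 1.7918 - 1.5827 = 0.2090 nats

This redundancy represents potential for compression: the source could be compressed by 0.2090 nats per symbol.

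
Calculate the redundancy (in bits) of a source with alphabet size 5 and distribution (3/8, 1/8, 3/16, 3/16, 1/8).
0.1356 bits

Redundancy measures how far a source is from maximum entropy:
R = H_max - H(X)

Maximum entropy for 5 symbols: H_max = log_2(5) = 2.3219 bits
Actual entropy: H(X) = 2.1863 bits
Redundancy: R = 2.3219 - 2.1863 = 0.1356 bits

This redundancy represents potential for compression: the source could be compressed by 0.1356 bits per symbol.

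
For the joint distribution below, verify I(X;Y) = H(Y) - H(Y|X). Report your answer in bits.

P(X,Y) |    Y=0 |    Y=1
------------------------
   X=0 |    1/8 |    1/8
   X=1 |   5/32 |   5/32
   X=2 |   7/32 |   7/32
I(X;Y) = 0.0000 bits

Mutual information has multiple equivalent forms:
- I(X;Y) = H(X) - H(X|Y)
- I(X;Y) = H(Y) - H(Y|X)
- I(X;Y) = H(X) + H(Y) - H(X,Y)

Computing all quantities:
H(X) = 1.5462, H(Y) = 1.0000, H(X,Y) = 2.5462
H(X|Y) = 1.5462, H(Y|X) = 1.0000

Verification:
H(X) - H(X|Y) = 1.5462 - 1.5462 = 0.0000
H(Y) - H(Y|X) = 1.0000 - 1.0000 = 0.0000
H(X) + H(Y) - H(X,Y) = 1.5462 + 1.0000 - 2.5462 = 0.0000

All forms give I(X;Y) = 0.0000 bits. ✓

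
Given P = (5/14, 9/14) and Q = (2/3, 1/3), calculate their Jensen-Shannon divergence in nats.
0.0487 nats

Jensen-Shannon divergence is:
JSD(P||Q) = 0.5 × D_KL(P||M) + 0.5 × D_KL(Q||M)
where M = 0.5 × (P + Q) is the mixture distribution.

M = 0.5 × (5/14, 9/14) + 0.5 × (2/3, 1/3) = (0.511905, 0.488095)

D_KL(P||M) = 0.0485 nats
D_KL(Q||M) = 0.0490 nats

JSD(P||Q) = 0.5 × 0.0485 + 0.5 × 0.0490 = 0.0487 nats

Unlike KL divergence, JSD is symmetric and bounded: 0 ≤ JSD ≤ log(2).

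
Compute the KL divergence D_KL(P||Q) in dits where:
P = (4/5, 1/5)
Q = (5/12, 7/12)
0.1337 dits

KL divergence: D_KL(P||Q) = Σ p(x) log(p(x)/q(x))

Computing term by term:
  x=0: 4/5 × log_10[(4/5)/(5/12)] = 4/5 × 0.2833 = 0.2266
  x=1: 1/5 × log_10[(1/5)/(7/12)] = 1/5 × -0.4649 = -0.0930

D_KL(P||Q) = 0.1337 dits

Note: KL divergence is always non-negative and equals 0 iff P = Q.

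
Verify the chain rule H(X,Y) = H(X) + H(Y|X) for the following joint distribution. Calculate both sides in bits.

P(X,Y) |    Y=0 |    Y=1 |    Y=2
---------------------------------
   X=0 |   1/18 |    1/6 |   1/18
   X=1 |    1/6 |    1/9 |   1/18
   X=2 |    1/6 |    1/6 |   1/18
H(X,Y) = 3.0022, H(X) = 1.5715, H(Y|X) = 1.4306 (all in bits)

Chain rule: H(X,Y) = H(X) + H(Y|X)

Left side — joint entropy directly:
H(X,Y) = -Σ p(x,y) log p(x,y) = 3.0022 bits

Right side — compute H(Y|X) from the conditional distributions:
P(X) = (5/18, 1/3, 7/18), so H(X) = 1.5715 bits
H(Y|X) = Σ_x P(X=x) · H(Y|X=x):
  P(Y|X=0) = (1/5, 3/5, 1/5), H(Y|X=0) = 1.3710, weight P(X=0) = 5/18
  P(Y|X=1) = (1/2, 1/3, 1/6), H(Y|X=1) = 1.4591, weight P(X=1) = 1/3
  P(Y|X=2) = (3/7, 3/7, 1/7), H(Y|X=2) = 1.4488, weight P(X=2) = 7/18
H(Y|X) = 1.4306 bits

H(X) + H(Y|X) = 1.5715 + 1.4306 = 3.0022 bits

Both sides equal 3.0022 bits. ✓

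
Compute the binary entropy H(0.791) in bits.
0.7396 bits

The binary entropy function is:
H(p) = -p log(p) - (1-p) log(1-p)

H(0.791) = -0.791 × log_2(0.791) - 0.209 × log_2(0.209)
H(0.791) = 0.7396 bits

Note: Binary entropy is maximized at p=0.5 (H=1 bit) and minimized at p=0 or p=1 (H=0).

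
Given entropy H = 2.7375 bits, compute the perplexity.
6.6691

Perplexity is 2^H (or exp(H) for natural log).

H = 2.7375 bits
Perplexity = 2^2.7375 = 6.6691

Interpretation: The model's uncertainty is equivalent to choosing uniformly among 6.7 options.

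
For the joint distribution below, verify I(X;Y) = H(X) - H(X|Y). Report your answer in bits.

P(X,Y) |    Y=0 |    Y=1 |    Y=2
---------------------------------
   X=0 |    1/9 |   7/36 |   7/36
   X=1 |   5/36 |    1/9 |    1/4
I(X;Y) = 0.0239 bits

Mutual information has multiple equivalent forms:
- I(X;Y) = H(X) - H(X|Y)
- I(X;Y) = H(Y) - H(Y|X)
- I(X;Y) = H(X) + H(Y) - H(X,Y)

Computing all quantities:
H(X) = 1.0000, H(Y) = 1.5426, H(X,Y) = 2.5188
H(X|Y) = 0.9761, H(Y|X) = 1.5188

Verification:
H(X) - H(X|Y) = 1.0000 - 0.9761 = 0.0239
H(Y) - H(Y|X) = 1.5426 - 1.5188 = 0.0239
H(X) + H(Y) - H(X,Y) = 1.0000 + 1.5426 - 2.5188 = 0.0239

All forms give I(X;Y) = 0.0239 bits. ✓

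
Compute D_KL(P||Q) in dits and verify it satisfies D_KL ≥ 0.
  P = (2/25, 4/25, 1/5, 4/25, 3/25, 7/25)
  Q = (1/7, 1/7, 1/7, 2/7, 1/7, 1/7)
0.0494 dits

KL divergence satisfies the Gibbs inequality: D_KL(P||Q) ≥ 0 for all distributions P, Q.

D_KL(P||Q) = Σ p(x) log(p(x)/q(x))
Term by term:
  x=0: 2/25 × log_10[(2/25)/(1/7)] = -0.0201
  x=1: 4/25 × log_10[(4/25)/(1/7)] = 0.0079
  x=2: 1/5 × log_10[(1/5)/(1/7)] = 0.0292
  x=3: 4/25 × log_10[(4/25)/(2/7)] = -0.0403
  x=4: 3/25 × log_10[(3/25)/(1/7)] = -0.0091
  x=5: 7/25 × log_10[(7/25)/(1/7)] = 0.0818
D_KL(P||Q) = 0.0494 dits

D_KL(P||Q) = 0.0494 ≥ 0 ✓

This non-negativity is a fundamental property: relative entropy cannot be negative because it measures how different Q is from P.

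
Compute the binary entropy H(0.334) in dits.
0.2766 dits

The binary entropy function is:
H(p) = -p log(p) - (1-p) log(1-p)

H(0.334) = -0.334 × log_10(0.334) - 0.666 × log_10(0.666)
H(0.334) = 0.2766 dits

Note: Binary entropy is maximized at p=0.5 (H=1 bit) and minimized at p=0 or p=1 (H=0).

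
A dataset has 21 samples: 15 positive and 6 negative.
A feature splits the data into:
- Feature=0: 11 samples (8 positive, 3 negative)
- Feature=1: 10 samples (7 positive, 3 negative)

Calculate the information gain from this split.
0.0007 bits

Information Gain = H(Y) - H(Y|Feature)

Before split:
P(positive) = 15/21 = 0.7143
H(Y) = 0.8631 bits

After split:
Feature=0: H = 0.8454 bits (weight = 11/21)
Feature=1: H = 0.8813 bits (weight = 10/21)
H(Y|Feature) = (11/21)×0.8454 + (10/21)×0.8813 = 0.8625 bits

Information Gain = 0.8631 - 0.8625 = 0.0007 bits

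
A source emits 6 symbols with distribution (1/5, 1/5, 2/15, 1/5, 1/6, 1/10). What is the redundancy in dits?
0.0124 dits

Redundancy measures how far a source is from maximum entropy:
R = H_max - H(X)

Maximum entropy for 6 symbols: H_max = log_10(6) = 0.7782 dits
Actual entropy: H(X) = 0.7657 dits
Redundancy: R = 0.7782 - 0.7657 = 0.0124 dits

This redundancy represents potential for compression: the source could be compressed by 0.0124 dits per symbol.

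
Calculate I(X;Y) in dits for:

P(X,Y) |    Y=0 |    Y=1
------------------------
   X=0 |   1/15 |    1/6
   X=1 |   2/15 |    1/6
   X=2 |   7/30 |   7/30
0.0065 dits

Mutual information: I(X;Y) = H(X) + H(Y) - H(X,Y)

Marginals:
P(X) = (7/30, 3/10, 7/15), H(X) = 0.4588 dits
P(Y) = (13/30, 17/30), H(Y) = 0.2972 dits

Joint entropy: H(X,Y) = 0.7494 dits

I(X;Y) = 0.4588 + 0.2972 - 0.7494 = 0.0065 dits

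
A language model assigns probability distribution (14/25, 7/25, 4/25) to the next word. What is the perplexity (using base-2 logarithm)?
2.6494

Perplexity is 2^H (or exp(H) for natural log).

First, H = -Σ p log p = 1.4057 bits
Perplexity = 2^1.4057 = 2.6494

Interpretation: The model's uncertainty is equivalent to choosing uniformly among 2.6 options.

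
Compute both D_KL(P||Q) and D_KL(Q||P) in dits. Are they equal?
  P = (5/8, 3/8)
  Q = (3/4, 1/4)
D_KL(P||Q) = 0.0165, D_KL(Q||P) = 0.0154

KL divergence is not symmetric: D_KL(P||Q) ≠ D_KL(Q||P) in general.

D_KL(P||Q) = 0.0165 dits
D_KL(Q||P) = 0.0154 dits

No, they are not equal!

This asymmetry is why KL divergence is not a true distance metric.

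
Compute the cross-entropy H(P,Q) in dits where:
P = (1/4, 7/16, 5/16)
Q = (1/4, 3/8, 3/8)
0.4700 dits

Cross-entropy: H(P,Q) = -Σ p(x) log q(x)

Alternatively: H(P,Q) = H(P) + D_KL(P||Q)
H(P) = 0.4654 dits
D_KL(P||Q) = 0.0045 dits

H(P,Q) = 0.4654 + 0.0045 = 0.4700 dits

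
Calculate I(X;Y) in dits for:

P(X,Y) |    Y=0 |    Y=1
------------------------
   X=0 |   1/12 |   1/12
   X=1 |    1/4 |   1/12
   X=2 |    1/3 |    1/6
0.0066 dits

Mutual information: I(X;Y) = H(X) + H(Y) - H(X,Y)

Marginals:
P(X) = (1/6, 1/3, 1/2), H(X) = 0.4392 dits
P(Y) = (2/3, 1/3), H(Y) = 0.2764 dits

Joint entropy: H(X,Y) = 0.7090 dits

I(X;Y) = 0.4392 + 0.2764 - 0.7090 = 0.0066 dits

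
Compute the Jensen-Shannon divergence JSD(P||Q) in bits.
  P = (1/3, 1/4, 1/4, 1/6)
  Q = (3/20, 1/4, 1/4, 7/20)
0.0497 bits

Jensen-Shannon divergence is:
JSD(P||Q) = 0.5 × D_KL(P||M) + 0.5 × D_KL(Q||M)
where M = 0.5 × (P + Q) is the mixture distribution.

M = 0.5 × (1/3, 1/4, 1/4, 1/6) + 0.5 × (3/20, 1/4, 1/4, 7/20) = (0.241667, 1/4, 1/4, 0.258333)

D_KL(P||M) = 0.0493 bits
D_KL(Q||M) = 0.0501 bits

JSD(P||Q) = 0.5 × 0.0493 + 0.5 × 0.0501 = 0.0497 bits

Unlike KL divergence, JSD is symmetric and bounded: 0 ≤ JSD ≤ log(2).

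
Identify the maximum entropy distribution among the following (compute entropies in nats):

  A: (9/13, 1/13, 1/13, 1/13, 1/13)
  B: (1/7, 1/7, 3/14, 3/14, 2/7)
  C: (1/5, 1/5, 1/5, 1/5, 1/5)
C

For a discrete distribution over n outcomes, entropy is maximized by the uniform distribution.

Computing entropies:
H(A) = 1.0438 nats
H(B) = 1.5741 nats
H(C) = 1.6094 nats

The uniform distribution (where all probabilities equal 1/5) achieves the maximum entropy of log_e(5) = 1.6094 nats.

Distribution C has the highest entropy.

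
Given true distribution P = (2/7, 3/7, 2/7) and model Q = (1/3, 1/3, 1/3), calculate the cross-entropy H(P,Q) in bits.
1.5850 bits

Cross-entropy: H(P,Q) = -Σ p(x) log q(x)

Alternatively: H(P,Q) = H(P) + D_KL(P||Q)
H(P) = 1.5567 bits
D_KL(P||Q) = 0.0283 bits

H(P,Q) = 1.5567 + 0.0283 = 1.5850 bits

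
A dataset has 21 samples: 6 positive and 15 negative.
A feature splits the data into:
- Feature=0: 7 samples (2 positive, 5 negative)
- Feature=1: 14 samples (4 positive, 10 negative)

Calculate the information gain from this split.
0.0000 bits

Information Gain = H(Y) - H(Y|Feature)

Before split:
P(positive) = 6/21 = 0.2857
H(Y) = 0.8631 bits

After split:
Feature=0: H = 0.8631 bits (weight = 7/21)
Feature=1: H = 0.8631 bits (weight = 14/21)
H(Y|Feature) = (7/21)×0.8631 + (14/21)×0.8631 = 0.8631 bits

Information Gain = 0.8631 - 0.8631 = 0.0000 bits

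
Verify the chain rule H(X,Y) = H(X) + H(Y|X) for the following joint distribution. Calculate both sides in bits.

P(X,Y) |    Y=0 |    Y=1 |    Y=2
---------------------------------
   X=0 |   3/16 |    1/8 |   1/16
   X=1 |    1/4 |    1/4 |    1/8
H(X,Y) = 2.4528, H(X) = 0.9544, H(Y|X) = 1.4984 (all in bits)

Chain rule: H(X,Y) = H(X) + H(Y|X)

Left side — joint entropy directly:
H(X,Y) = -Σ p(x,y) log p(x,y) = 2.4528 bits

Right side — compute H(Y|X) from the conditional distributions:
P(X) = (3/8, 5/8), so H(X) = 0.9544 bits
H(Y|X) = Σ_x P(X=x) · H(Y|X=x):
  P(Y|X=0) = (1/2, 1/3, 1/6), H(Y|X=0) = 1.4591, weight P(X=0) = 3/8
  P(Y|X=1) = (2/5, 2/5, 1/5), H(Y|X=1) = 1.5219, weight P(X=1) = 5/8
H(Y|X) = 1.4984 bits

H(X) + H(Y|X) = 0.9544 + 1.4984 = 2.4528 bits

Both sides equal 2.4528 bits. ✓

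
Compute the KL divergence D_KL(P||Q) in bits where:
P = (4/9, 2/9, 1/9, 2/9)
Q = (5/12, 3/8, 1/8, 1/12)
0.1692 bits

KL divergence: D_KL(P||Q) = Σ p(x) log(p(x)/q(x))

Computing term by term:
  x=0: 4/9 × log_2[(4/9)/(5/12)] = 4/9 × 0.0931 = 0.0414
  x=1: 2/9 × log_2[(2/9)/(3/8)] = 2/9 × -0.7549 = -0.1678
  x=2: 1/9 × log_2[(1/9)/(1/8)] = 1/9 × -0.1699 = -0.0189
  x=3: 2/9 × log_2[(2/9)/(1/12)] = 2/9 × 1.4150 = 0.3145

D_KL(P||Q) = 0.1692 bits

Note: KL divergence is always non-negative and equals 0 iff P = Q.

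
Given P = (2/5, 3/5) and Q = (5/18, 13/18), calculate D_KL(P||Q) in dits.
0.0150 dits

KL divergence: D_KL(P||Q) = Σ p(x) log(p(x)/q(x))

Computing term by term:
  x=0: 2/5 × log_10[(2/5)/(5/18)] = 2/5 × 0.1584 = 0.0633
  x=1: 3/5 × log_10[(3/5)/(13/18)] = 3/5 × -0.0805 = -0.0483

D_KL(P||Q) = 0.0150 dits

Note: KL divergence is always non-negative and equals 0 iff P = Q.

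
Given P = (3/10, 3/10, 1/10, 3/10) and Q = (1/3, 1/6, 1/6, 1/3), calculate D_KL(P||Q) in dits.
0.0269 dits

KL divergence: D_KL(P||Q) = Σ p(x) log(p(x)/q(x))

Computing term by term:
  x=0: 3/10 × log_10[(3/10)/(1/3)] = 3/10 × -0.0458 = -0.0137
  x=1: 3/10 × log_10[(3/10)/(1/6)] = 3/10 × 0.2553 = 0.0766
  x=2: 1/10 × log_10[(1/10)/(1/6)] = 1/10 × -0.2218 = -0.0222
  x=3: 3/10 × log_10[(3/10)/(1/3)] = 3/10 × -0.0458 = -0.0137

D_KL(P||Q) = 0.0269 dits

Note: KL divergence is always non-negative and equals 0 iff P = Q.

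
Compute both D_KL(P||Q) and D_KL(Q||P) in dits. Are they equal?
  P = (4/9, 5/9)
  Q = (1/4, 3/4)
D_KL(P||Q) = 0.0386, D_KL(Q||P) = 0.0353

KL divergence is not symmetric: D_KL(P||Q) ≠ D_KL(Q||P) in general.

D_KL(P||Q) = 0.0386 dits
D_KL(Q||P) = 0.0353 dits

No, they are not equal!

This asymmetry is why KL divergence is not a true distance metric.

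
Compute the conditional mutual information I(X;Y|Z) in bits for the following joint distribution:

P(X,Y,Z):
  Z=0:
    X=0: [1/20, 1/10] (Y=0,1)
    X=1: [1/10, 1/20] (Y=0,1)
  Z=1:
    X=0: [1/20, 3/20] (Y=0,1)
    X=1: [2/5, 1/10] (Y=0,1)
0.1595 bits

Conditional mutual information: I(X;Y|Z) = H(X|Z) + H(Y|Z) - H(X,Y|Z)

H(Z) = 0.8813
H(X,Z) = 1.7855 → H(X|Z) = 0.9042
H(Y,Z) = 1.8395 → H(Y|Z) = 0.9582
H(X,Y,Z) = 2.5842 → H(X,Y|Z) = 1.7029

I(X;Y|Z) = 0.9042 + 0.9582 - 1.7029 = 0.1595 bits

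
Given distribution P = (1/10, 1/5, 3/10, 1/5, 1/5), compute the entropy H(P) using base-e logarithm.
1.5571 nats

Shannon entropy is H(X) = -Σ p(x) log p(x).

For P = (1/10, 1/5, 3/10, 1/5, 1/5):
H = -1/10 × log_e(1/10) -1/5 × log_e(1/5) -3/10 × log_e(3/10) -1/5 × log_e(1/5) -1/5 × log_e(1/5)
H = 1.5571 nats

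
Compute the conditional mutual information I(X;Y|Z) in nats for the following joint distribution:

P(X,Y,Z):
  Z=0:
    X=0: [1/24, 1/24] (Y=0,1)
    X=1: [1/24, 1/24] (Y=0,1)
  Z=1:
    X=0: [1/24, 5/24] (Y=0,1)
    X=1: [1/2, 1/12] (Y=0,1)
0.1877 nats

Conditional mutual information: I(X;Y|Z) = H(X|Z) + H(Y|Z) - H(X,Y|Z)

H(Z) = 0.4506
H(X,Z) = 1.0751 → H(X|Z) = 0.6246
H(Y,Z) = 1.1056 → H(Y|Z) = 0.6551
H(X,Y,Z) = 1.5425 → H(X,Y|Z) = 1.0920

I(X;Y|Z) = 0.6246 + 0.6551 - 1.0920 = 0.1877 nats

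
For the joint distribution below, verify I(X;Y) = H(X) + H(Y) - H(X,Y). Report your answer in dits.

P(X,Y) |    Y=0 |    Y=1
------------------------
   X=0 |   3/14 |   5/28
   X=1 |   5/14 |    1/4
I(X;Y) = 0.0004 dits

Mutual information has multiple equivalent forms:
- I(X;Y) = H(X) - H(X|Y)
- I(X;Y) = H(Y) - H(Y|X)
- I(X;Y) = H(X) + H(Y) - H(X,Y)

Computing all quantities:
H(X) = 0.2910, H(Y) = 0.2966, H(X,Y) = 0.5872
H(X|Y) = 0.2906, H(Y|X) = 0.2962

Verification:
H(X) - H(X|Y) = 0.2910 - 0.2906 = 0.0004
H(Y) - H(Y|X) = 0.2966 - 0.2962 = 0.0004
H(X) + H(Y) - H(X,Y) = 0.2910 + 0.2966 - 0.5872 = 0.0004

All forms give I(X;Y) = 0.0004 dits. ✓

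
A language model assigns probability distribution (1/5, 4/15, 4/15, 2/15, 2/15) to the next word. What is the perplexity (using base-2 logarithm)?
4.7785

Perplexity is 2^H (or exp(H) for natural log).

First, H = -Σ p log p = 2.2566 bits
Perplexity = 2^2.2566 = 4.7785

Interpretation: The model's uncertainty is equivalent to choosing uniformly among 4.8 options.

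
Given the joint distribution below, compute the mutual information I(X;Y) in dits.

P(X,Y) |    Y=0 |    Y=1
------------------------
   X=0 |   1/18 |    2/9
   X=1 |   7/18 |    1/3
0.0215 dits

Mutual information: I(X;Y) = H(X) + H(Y) - H(X,Y)

Marginals:
P(X) = (5/18, 13/18), H(X) = 0.2566 dits
P(Y) = (4/9, 5/9), H(Y) = 0.2983 dits

Joint entropy: H(X,Y) = 0.5334 dits

I(X;Y) = 0.2566 + 0.2983 - 0.5334 = 0.0215 dits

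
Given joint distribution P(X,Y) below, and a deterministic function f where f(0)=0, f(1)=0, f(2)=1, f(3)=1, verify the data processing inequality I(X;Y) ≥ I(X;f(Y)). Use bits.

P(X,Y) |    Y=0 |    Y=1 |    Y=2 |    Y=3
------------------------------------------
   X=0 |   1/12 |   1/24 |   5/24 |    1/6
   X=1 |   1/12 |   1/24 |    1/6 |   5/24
I(X;Y) = 0.0067, I(X;f(Y)) = 0.0000, inequality holds: 0.0067 ≥ 0.0000

Data Processing Inequality: For any Markov chain X → Y → Z, we have I(X;Y) ≥ I(X;Z).

Here Z = f(Y) is a deterministic function of Y, forming X → Y → Z.

Original I(X;Y) = 0.0067 bits

After applying f:
P(X,Z) where Z=f(Y):
- P(X,Z=0) = P(X,Y=0) + P(X,Y=1)
- P(X,Z=1) = P(X,Y=2) + P(X,Y=3)

I(X;Z) = I(X;f(Y)) = 0.0000 bits

Verification: 0.0067 ≥ 0.0000 ✓

Information cannot be created by processing; the function f can only lose information about X.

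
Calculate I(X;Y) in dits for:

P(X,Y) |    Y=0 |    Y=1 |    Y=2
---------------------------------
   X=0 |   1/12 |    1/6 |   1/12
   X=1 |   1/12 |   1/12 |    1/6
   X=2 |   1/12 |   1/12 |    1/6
0.0164 dits

Mutual information: I(X;Y) = H(X) + H(Y) - H(X,Y)

Marginals:
P(X) = (1/3, 1/3, 1/3), H(X) = 0.4771 dits
P(Y) = (1/4, 1/3, 5/12), H(Y) = 0.4680 dits

Joint entropy: H(X,Y) = 0.9287 dits

I(X;Y) = 0.4771 + 0.4680 - 0.9287 = 0.0164 dits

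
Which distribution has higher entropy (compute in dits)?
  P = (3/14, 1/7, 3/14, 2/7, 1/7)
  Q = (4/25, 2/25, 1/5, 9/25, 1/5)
P

Computing entropies in dits:
H(P) = 0.6836
H(Q) = 0.6544

Distribution P has higher entropy.

Intuition: The distribution closer to uniform (more spread out) has higher entropy.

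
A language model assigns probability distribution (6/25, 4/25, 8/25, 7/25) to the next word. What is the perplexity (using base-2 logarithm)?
3.8836

Perplexity is 2^H (or exp(H) for natural log).

First, H = -Σ p log p = 1.9574 bits
Perplexity = 2^1.9574 = 3.8836

Interpretation: The model's uncertainty is equivalent to choosing uniformly among 3.9 options.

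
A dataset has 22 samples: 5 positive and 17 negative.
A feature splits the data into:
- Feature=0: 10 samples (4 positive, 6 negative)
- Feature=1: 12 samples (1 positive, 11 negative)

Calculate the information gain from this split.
0.1062 bits

Information Gain = H(Y) - H(Y|Feature)

Before split:
P(positive) = 5/22 = 0.2273
H(Y) = 0.7732 bits

After split:
Feature=0: H = 0.9710 bits (weight = 10/22)
Feature=1: H = 0.4138 bits (weight = 12/22)
H(Y|Feature) = (10/22)×0.9710 + (12/22)×0.4138 = 0.6671 bits

Information Gain = 0.7732 - 0.6671 = 0.1062 bits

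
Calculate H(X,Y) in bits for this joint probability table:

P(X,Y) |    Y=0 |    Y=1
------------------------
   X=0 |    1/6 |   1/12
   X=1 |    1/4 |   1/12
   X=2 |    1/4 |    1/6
2.4591 bits

Joint entropy is H(X,Y) = -Σ_{x,y} p(x,y) log p(x,y).

Summing over all non-zero entries:
H(X,Y) = -[1/6·log_2(1/6) + 1/12·log_2(1/12) + 1/4·log_2(1/4) + 1/12·log_2(1/12) + 1/4·log_2(1/4) + 1/6·log_2(1/6)]
H(X,Y) = 2.4591 bits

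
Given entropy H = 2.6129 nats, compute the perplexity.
13.6385

Perplexity is e^H (or exp(H) for natural log).

H = 2.6129 nats
Perplexity = e^2.6129 = 13.6385

Interpretation: The model's uncertainty is equivalent to choosing uniformly among 13.6 options.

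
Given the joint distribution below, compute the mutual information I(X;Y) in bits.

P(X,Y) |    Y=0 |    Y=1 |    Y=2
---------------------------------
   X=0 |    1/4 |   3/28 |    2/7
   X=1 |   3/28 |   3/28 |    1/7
0.0177 bits

Mutual information: I(X;Y) = H(X) + H(Y) - H(X,Y)

Marginals:
P(X) = (9/14, 5/14), H(X) = 0.9403 bits
P(Y) = (5/14, 3/14, 3/7), H(Y) = 1.5306 bits

Joint entropy: H(X,Y) = 2.4532 bits

I(X;Y) = 0.9403 + 1.5306 - 2.4532 = 0.0177 bits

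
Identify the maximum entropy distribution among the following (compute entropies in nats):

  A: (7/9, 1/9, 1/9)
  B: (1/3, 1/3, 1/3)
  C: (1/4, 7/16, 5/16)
B

For a discrete distribution over n outcomes, entropy is maximized by the uniform distribution.

Computing entropies:
H(A) = 0.6837 nats
H(B) = 1.0986 nats
H(C) = 1.0717 nats

The uniform distribution (where all probabilities equal 1/3) achieves the maximum entropy of log_e(3) = 1.0986 nats.

Distribution B has the highest entropy.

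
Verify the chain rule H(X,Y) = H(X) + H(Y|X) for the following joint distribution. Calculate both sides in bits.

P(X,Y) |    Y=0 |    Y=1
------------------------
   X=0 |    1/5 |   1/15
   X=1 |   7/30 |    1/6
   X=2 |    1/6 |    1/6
H(X,Y) = 2.5072, H(X) = 1.5656, H(Y|X) = 0.9416 (all in bits)

Chain rule: H(X,Y) = H(X) + H(Y|X)

Left side — joint entropy directly:
H(X,Y) = -Σ p(x,y) log p(x,y) = 2.5072 bits

Right side — compute H(Y|X) from the conditional distributions:
P(X) = (4/15, 2/5, 1/3), so H(X) = 1.5656 bits
H(Y|X) = Σ_x P(X=x) · H(Y|X=x):
  P(Y|X=0) = (3/4, 1/4), H(Y|X=0) = 0.8113, weight P(X=0) = 4/15
  P(Y|X=1) = (7/12, 5/12), H(Y|X=1) = 0.9799, weight P(X=1) = 2/5
  P(Y|X=2) = (1/2, 1/2), H(Y|X=2) = 1.0000, weight P(X=2) = 1/3
H(Y|X) = 0.9416 bits

H(X) + H(Y|X) = 1.5656 + 0.9416 = 2.5072 bits

Both sides equal 2.5072 bits. ✓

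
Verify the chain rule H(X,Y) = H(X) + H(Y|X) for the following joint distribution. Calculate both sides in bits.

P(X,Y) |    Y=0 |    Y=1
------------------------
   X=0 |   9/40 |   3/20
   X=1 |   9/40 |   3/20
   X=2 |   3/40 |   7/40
H(X,Y) = 2.5098, H(X) = 1.5613, H(Y|X) = 0.9485 (all in bits)

Chain rule: H(X,Y) = H(X) + H(Y|X)

Left side — joint entropy directly:
H(X,Y) = -Σ p(x,y) log p(x,y) = 2.5098 bits

Right side — compute H(Y|X) from the conditional distributions:
P(X) = (3/8, 3/8, 1/4), so H(X) = 1.5613 bits
H(Y|X) = Σ_x P(X=x) · H(Y|X=x):
  P(Y|X=0) = (3/5, 2/5), H(Y|X=0) = 0.9710, weight P(X=0) = 3/8
  P(Y|X=1) = (3/5, 2/5), H(Y|X=1) = 0.9710, weight P(X=1) = 3/8
  P(Y|X=2) = (3/10, 7/10), H(Y|X=2) = 0.8813, weight P(X=2) = 1/4
H(Y|X) = 0.9485 bits

H(X) + H(Y|X) = 1.5613 + 0.9485 = 2.5098 bits

Both sides equal 2.5098 bits. ✓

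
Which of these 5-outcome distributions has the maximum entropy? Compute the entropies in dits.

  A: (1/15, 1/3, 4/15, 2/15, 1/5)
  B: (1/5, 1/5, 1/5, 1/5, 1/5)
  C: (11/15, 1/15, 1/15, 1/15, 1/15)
B

For a discrete distribution over n outcomes, entropy is maximized by the uniform distribution.

Computing entropies:
H(A) = 0.6470 dits
H(B) = 0.6990 dits
H(C) = 0.4124 dits

The uniform distribution (where all probabilities equal 1/5) achieves the maximum entropy of log_10(5) = 0.6990 dits.

Distribution B has the highest entropy.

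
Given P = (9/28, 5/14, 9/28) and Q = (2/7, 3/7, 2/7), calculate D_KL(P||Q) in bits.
0.0153 bits

KL divergence: D_KL(P||Q) = Σ p(x) log(p(x)/q(x))

Computing term by term:
  x=0: 9/28 × log_2[(9/28)/(2/7)] = 9/28 × 0.1699 = 0.0546
  x=1: 5/14 × log_2[(5/14)/(3/7)] = 5/14 × -0.2630 = -0.0939
  x=2: 9/28 × log_2[(9/28)/(2/7)] = 9/28 × 0.1699 = 0.0546

D_KL(P||Q) = 0.0153 bits

Note: KL divergence is always non-negative and equals 0 iff P = Q.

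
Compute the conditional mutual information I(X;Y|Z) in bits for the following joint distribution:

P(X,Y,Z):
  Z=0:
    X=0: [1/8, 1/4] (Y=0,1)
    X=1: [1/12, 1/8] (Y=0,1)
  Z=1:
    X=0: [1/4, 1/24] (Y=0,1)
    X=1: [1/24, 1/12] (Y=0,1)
0.0817 bits

Conditional mutual information: I(X;Y|Z) = H(X|Z) + H(Y|Z) - H(X,Y|Z)

H(Z) = 0.9799
H(X,Z) = 1.8956 → H(X|Z) = 0.9157
H(Y,Z) = 1.8956 → H(Y|Z) = 0.9157
H(X,Y,Z) = 2.7296 → H(X,Y|Z) = 1.7497

I(X;Y|Z) = 0.9157 + 0.9157 - 1.7497 = 0.0817 bits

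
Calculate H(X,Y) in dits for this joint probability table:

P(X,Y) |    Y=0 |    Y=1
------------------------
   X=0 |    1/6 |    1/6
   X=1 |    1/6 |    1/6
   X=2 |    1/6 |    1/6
0.7782 dits

Joint entropy is H(X,Y) = -Σ_{x,y} p(x,y) log p(x,y).

Summing over all non-zero entries:
H(X,Y) = -[1/6·log_10(1/6) + 1/6·log_10(1/6) + 1/6·log_10(1/6) + 1/6·log_10(1/6) + 1/6·log_10(1/6) + 1/6·log_10(1/6)]
H(X,Y) = 0.7782 dits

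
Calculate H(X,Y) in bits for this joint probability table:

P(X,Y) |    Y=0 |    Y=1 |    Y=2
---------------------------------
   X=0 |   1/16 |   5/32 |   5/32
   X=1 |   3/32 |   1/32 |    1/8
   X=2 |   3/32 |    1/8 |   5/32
3.0519 bits

Joint entropy is H(X,Y) = -Σ_{x,y} p(x,y) log p(x,y).

Summing over all non-zero entries:
H(X,Y) = -[1/16·log_2(1/16) + 5/32·log_2(5/32) + 5/32·log_2(5/32) + 3/32·log_2(3/32) + 1/32·log_2(1/32) + 1/8·log_2(1/8) + 3/32·log_2(3/32) + 1/8·log_2(1/8) + 5/32·log_2(5/32)]
H(X,Y) = 3.0519 bits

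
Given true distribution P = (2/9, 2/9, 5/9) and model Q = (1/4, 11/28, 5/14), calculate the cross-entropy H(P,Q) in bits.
1.5692 bits

Cross-entropy: H(P,Q) = -Σ p(x) log q(x)

Alternatively: H(P,Q) = H(P) + D_KL(P||Q)
H(P) = 1.4355 bits
D_KL(P||Q) = 0.1337 bits

H(P,Q) = 1.4355 + 0.1337 = 1.5692 bits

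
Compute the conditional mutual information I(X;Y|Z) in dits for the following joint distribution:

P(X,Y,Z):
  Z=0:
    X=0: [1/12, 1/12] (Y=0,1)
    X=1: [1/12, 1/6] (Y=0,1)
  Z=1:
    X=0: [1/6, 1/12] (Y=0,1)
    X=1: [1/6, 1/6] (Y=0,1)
0.0061 dits

Conditional mutual information: I(X;Y|Z) = H(X|Z) + H(Y|Z) - H(X,Y|Z)

H(Z) = 0.2950
H(X,Z) = 0.5898 → H(X|Z) = 0.2948
H(Y,Z) = 0.5898 → H(Y|Z) = 0.2948
H(X,Y,Z) = 0.8785 → H(X,Y|Z) = 0.5835

I(X;Y|Z) = 0.2948 + 0.2948 - 0.5835 = 0.0061 dits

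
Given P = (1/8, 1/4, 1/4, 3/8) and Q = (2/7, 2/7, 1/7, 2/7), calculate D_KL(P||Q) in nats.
0.1052 nats

KL divergence: D_KL(P||Q) = Σ p(x) log(p(x)/q(x))

Computing term by term:
  x=0: 1/8 × log_e[(1/8)/(2/7)] = 1/8 × -0.8267 = -0.1033
  x=1: 1/4 × log_e[(1/4)/(2/7)] = 1/4 × -0.1335 = -0.0334
  x=2: 1/4 × log_e[(1/4)/(1/7)] = 1/4 × 0.5596 = 0.1399
  x=3: 3/8 × log_e[(3/8)/(2/7)] = 3/8 × 0.2719 = 0.1020

D_KL(P||Q) = 0.1052 nats

Note: KL divergence is always non-negative and equals 0 iff P = Q.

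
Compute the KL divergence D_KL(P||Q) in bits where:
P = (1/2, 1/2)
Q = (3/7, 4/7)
0.0149 bits

KL divergence: D_KL(P||Q) = Σ p(x) log(p(x)/q(x))

Computing term by term:
  x=0: 1/2 × log_2[(1/2)/(3/7)] = 1/2 × 0.2224 = 0.1112
  x=1: 1/2 × log_2[(1/2)/(4/7)] = 1/2 × -0.1926 = -0.0963

D_KL(P||Q) = 0.0149 bits

Note: KL divergence is always non-negative and equals 0 iff P = Q.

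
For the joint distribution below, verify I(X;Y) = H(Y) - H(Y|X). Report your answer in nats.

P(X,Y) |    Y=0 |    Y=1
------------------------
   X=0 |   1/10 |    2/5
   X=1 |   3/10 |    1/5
I(X;Y) = 0.0863 nats

Mutual information has multiple equivalent forms:
- I(X;Y) = H(X) - H(X|Y)
- I(X;Y) = H(Y) - H(Y|X)
- I(X;Y) = H(X) + H(Y) - H(X,Y)

Computing all quantities:
H(X) = 0.6931, H(Y) = 0.6730, H(X,Y) = 1.2799
H(X|Y) = 0.6068, H(Y|X) = 0.5867

Verification:
H(X) - H(X|Y) = 0.6931 - 0.6068 = 0.0863
H(Y) - H(Y|X) = 0.6730 - 0.5867 = 0.0863
H(X) + H(Y) - H(X,Y) = 0.6931 + 0.6730 - 1.2799 = 0.0863

All forms give I(X;Y) = 0.0863 nats. ✓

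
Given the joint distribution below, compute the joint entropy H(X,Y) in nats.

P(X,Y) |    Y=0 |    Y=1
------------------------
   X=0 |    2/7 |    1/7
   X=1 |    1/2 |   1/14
1.1710 nats

Joint entropy is H(X,Y) = -Σ_{x,y} p(x,y) log p(x,y).

Summing over all non-zero entries:
H(X,Y) = -[2/7·log_e(2/7) + 1/7·log_e(1/7) + 1/2·log_e(1/2) + 1/14·log_e(1/14)]
H(X,Y) = 1.1710 nats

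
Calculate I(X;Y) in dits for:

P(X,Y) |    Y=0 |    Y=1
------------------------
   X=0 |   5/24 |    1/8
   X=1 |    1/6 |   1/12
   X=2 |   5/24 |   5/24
0.0047 dits

Mutual information: I(X;Y) = H(X) + H(Y) - H(X,Y)

Marginals:
P(X) = (1/3, 1/4, 5/12), H(X) = 0.4680 dits
P(Y) = (7/12, 5/12), H(Y) = 0.2950 dits

Joint entropy: H(X,Y) = 0.7583 dits

I(X;Y) = 0.4680 + 0.2950 - 0.7583 = 0.0047 dits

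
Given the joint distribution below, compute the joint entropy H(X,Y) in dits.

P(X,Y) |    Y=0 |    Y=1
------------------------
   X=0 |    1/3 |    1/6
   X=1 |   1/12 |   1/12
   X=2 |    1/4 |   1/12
0.7090 dits

Joint entropy is H(X,Y) = -Σ_{x,y} p(x,y) log p(x,y).

Summing over all non-zero entries:
H(X,Y) = -[1/3·log_10(1/3) + 1/6·log_10(1/6) + 1/12·log_10(1/12) + 1/12·log_10(1/12) + 1/4·log_10(1/4) + 1/12·log_10(1/12)]
H(X,Y) = 0.7090 dits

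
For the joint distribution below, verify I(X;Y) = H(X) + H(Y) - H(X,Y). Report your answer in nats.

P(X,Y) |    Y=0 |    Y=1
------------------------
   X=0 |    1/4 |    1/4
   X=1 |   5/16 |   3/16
I(X;Y) = 0.0080 nats

Mutual information has multiple equivalent forms:
- I(X;Y) = H(X) - H(X|Y)
- I(X;Y) = H(Y) - H(Y|X)
- I(X;Y) = H(X) + H(Y) - H(X,Y)

Computing all quantities:
H(X) = 0.6931, H(Y) = 0.6853, H(X,Y) = 1.3705
H(X|Y) = 0.6852, H(Y|X) = 0.6774

Verification:
H(X) - H(X|Y) = 0.6931 - 0.6852 = 0.0080
H(Y) - H(Y|X) = 0.6853 - 0.6774 = 0.0080
H(X) + H(Y) - H(X,Y) = 0.6931 + 0.6853 - 1.3705 = 0.0080

All forms give I(X;Y) = 0.0080 nats. ✓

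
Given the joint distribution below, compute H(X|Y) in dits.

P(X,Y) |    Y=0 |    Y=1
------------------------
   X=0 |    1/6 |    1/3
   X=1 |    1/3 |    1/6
0.2764 dits

Using the chain rule: H(X|Y) = H(X,Y) - H(Y)

First, compute H(X,Y) = 0.5775 dits

Marginal P(Y) = (1/2, 1/2)
H(Y) = 0.3010 dits

H(X|Y) = H(X,Y) - H(Y) = 0.5775 - 0.3010 = 0.2764 dits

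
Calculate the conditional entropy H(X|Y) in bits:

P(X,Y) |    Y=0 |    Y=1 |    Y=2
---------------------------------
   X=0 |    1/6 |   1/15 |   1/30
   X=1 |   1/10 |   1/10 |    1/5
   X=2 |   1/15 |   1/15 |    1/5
1.4279 bits

Using the chain rule: H(X|Y) = H(X,Y) - H(Y)

First, compute H(X,Y) = 2.9689 bits

Marginal P(Y) = (1/3, 7/30, 13/30)
H(Y) = 1.5410 bits

H(X|Y) = H(X,Y) - H(Y) = 2.9689 - 1.5410 = 1.4279 bits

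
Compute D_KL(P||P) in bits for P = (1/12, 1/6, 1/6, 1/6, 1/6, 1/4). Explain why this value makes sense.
0.0000 bits

KL divergence satisfies the Gibbs inequality: D_KL(P||Q) ≥ 0 for all distributions P, Q.

D_KL(P||Q) = Σ p(x) log(p(x)/q(x))
Each term is p(x) × log_2(p(x)/p(x)) = p(x) × log_2(1) = 0, so the sum is 0.
D_KL(P||Q) = 0.0000 bits

When P = Q, the KL divergence is exactly 0, as there is no 'divergence' between identical distributions.

This non-negativity is a fundamental property: relative entropy cannot be negative because it measures how different Q is from P.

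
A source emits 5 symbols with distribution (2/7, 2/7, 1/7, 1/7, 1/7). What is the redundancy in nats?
0.0596 nats

Redundancy measures how far a source is from maximum entropy:
R = H_max - H(X)

Maximum entropy for 5 symbols: H_max = log_e(5) = 1.6094 nats
Actual entropy: H(X) = 1.5498 nats
Redundancy: R = 1.6094 - 1.5498 = 0.0596 nats

This redundancy represents potential for compression: the source could be compressed by 0.0596 nats per symbol.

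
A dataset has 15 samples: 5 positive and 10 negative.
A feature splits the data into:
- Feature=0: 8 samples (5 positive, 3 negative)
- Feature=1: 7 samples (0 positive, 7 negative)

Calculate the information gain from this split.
0.4093 bits

Information Gain = H(Y) - H(Y|Feature)

Before split:
P(positive) = 5/15 = 0.3333
H(Y) = 0.9183 bits

After split:
Feature=0: H = 0.9544 bits (weight = 8/15)
Feature=1: H = 0.0000 bits (weight = 7/15)
H(Y|Feature) = (8/15)×0.9544 + (7/15)×0.0000 = 0.5090 bits

Information Gain = 0.9183 - 0.5090 = 0.4093 bits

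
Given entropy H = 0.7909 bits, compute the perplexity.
1.7302

Perplexity is 2^H (or exp(H) for natural log).

H = 0.7909 bits
Perplexity = 2^0.7909 = 1.7302

Interpretation: The model's uncertainty is equivalent to choosing uniformly among 1.7 options.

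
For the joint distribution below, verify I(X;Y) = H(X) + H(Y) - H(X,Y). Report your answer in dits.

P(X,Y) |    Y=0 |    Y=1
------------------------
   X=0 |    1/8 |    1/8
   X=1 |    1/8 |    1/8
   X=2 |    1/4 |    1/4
I(X;Y) = 0.0000 dits

Mutual information has multiple equivalent forms:
- I(X;Y) = H(X) - H(X|Y)
- I(X;Y) = H(Y) - H(Y|X)
- I(X;Y) = H(X) + H(Y) - H(X,Y)

Computing all quantities:
H(X) = 0.4515, H(Y) = 0.3010, H(X,Y) = 0.7526
H(X|Y) = 0.4515, H(Y|X) = 0.3010

Verification:
H(X) - H(X|Y) = 0.4515 - 0.4515 = 0.0000
H(Y) - H(Y|X) = 0.3010 - 0.3010 = 0.0000
H(X) + H(Y) - H(X,Y) = 0.4515 + 0.3010 - 0.7526 = 0.0000

All forms give I(X;Y) = 0.0000 dits. ✓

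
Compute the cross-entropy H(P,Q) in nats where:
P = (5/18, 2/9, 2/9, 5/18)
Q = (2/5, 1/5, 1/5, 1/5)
1.4169 nats

Cross-entropy: H(P,Q) = -Σ p(x) log q(x)

Alternatively: H(P,Q) = H(P) + D_KL(P||Q)
H(P) = 1.3801 nats
D_KL(P||Q) = 0.0368 nats

H(P,Q) = 1.3801 + 0.0368 = 1.4169 nats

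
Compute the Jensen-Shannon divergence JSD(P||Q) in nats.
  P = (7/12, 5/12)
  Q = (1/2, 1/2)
0.0035 nats

Jensen-Shannon divergence is:
JSD(P||Q) = 0.5 × D_KL(P||M) + 0.5 × D_KL(Q||M)
where M = 0.5 × (P + Q) is the mixture distribution.

M = 0.5 × (7/12, 5/12) + 0.5 × (1/2, 1/2) = (13/24, 11/24)

D_KL(P||M) = 0.0035 nats
D_KL(Q||M) = 0.0035 nats

JSD(P||Q) = 0.5 × 0.0035 + 0.5 × 0.0035 = 0.0035 nats

Unlike KL divergence, JSD is symmetric and bounded: 0 ≤ JSD ≤ log(2).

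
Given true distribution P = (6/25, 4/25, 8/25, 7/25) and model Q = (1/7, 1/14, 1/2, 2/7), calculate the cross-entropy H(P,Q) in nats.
1.4618 nats

Cross-entropy: H(P,Q) = -Σ p(x) log q(x)

Alternatively: H(P,Q) = H(P) + D_KL(P||Q)
H(P) = 1.3568 nats
D_KL(P||Q) = 0.1051 nats

H(P,Q) = 1.3568 + 0.1051 = 1.4618 nats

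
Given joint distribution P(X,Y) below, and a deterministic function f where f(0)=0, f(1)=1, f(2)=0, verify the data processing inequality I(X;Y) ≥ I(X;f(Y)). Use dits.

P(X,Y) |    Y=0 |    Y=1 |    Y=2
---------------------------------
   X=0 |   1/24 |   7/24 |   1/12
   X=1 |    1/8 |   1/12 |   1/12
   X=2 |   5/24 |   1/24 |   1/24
I(X;Y) = 0.0774, I(X;f(Y)) = 0.0567, inequality holds: 0.0774 ≥ 0.0567

Data Processing Inequality: For any Markov chain X → Y → Z, we have I(X;Y) ≥ I(X;Z).

Here Z = f(Y) is a deterministic function of Y, forming X → Y → Z.

Original I(X;Y) = 0.0774 dits

After applying f:
P(X,Z) where Z=f(Y):
- P(X,Z=0) = P(X,Y=0) + P(X,Y=2)
- P(X,Z=1) = P(X,Y=1)

I(X;Z) = I(X;f(Y)) = 0.0567 dits

Verification: 0.0774 ≥ 0.0567 ✓

Information cannot be created by processing; the function f can only lose information about X.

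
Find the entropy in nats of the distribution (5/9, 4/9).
0.6870 nats

Shannon entropy is H(X) = -Σ p(x) log p(x).

For P = (5/9, 4/9):
H = -5/9 × log_e(5/9) -4/9 × log_e(4/9)
H = 0.6870 nats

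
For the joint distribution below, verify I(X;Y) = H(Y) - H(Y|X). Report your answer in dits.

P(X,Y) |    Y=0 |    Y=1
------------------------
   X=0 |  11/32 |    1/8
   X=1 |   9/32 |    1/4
I(X;Y) = 0.0097 dits

Mutual information has multiple equivalent forms:
- I(X;Y) = H(X) - H(X|Y)
- I(X;Y) = H(Y) - H(Y|X)
- I(X;Y) = H(X) + H(Y) - H(X,Y)

Computing all quantities:
H(X) = 0.3002, H(Y) = 0.2873, H(X,Y) = 0.5778
H(X|Y) = 0.2904, H(Y|X) = 0.2776

Verification:
H(X) - H(X|Y) = 0.3002 - 0.2904 = 0.0097
H(Y) - H(Y|X) = 0.2873 - 0.2776 = 0.0097
H(X) + H(Y) - H(X,Y) = 0.3002 + 0.2873 - 0.5778 = 0.0097

All forms give I(X;Y) = 0.0097 dits. ✓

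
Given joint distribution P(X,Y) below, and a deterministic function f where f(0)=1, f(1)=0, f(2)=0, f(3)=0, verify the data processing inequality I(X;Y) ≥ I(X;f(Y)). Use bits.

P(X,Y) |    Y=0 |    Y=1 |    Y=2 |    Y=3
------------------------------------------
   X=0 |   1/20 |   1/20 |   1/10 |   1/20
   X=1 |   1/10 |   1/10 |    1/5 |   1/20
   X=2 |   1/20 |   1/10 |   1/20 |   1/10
I(X;Y) = 0.0764, I(X;f(Y)) = 0.0025, inequality holds: 0.0764 ≥ 0.0025

Data Processing Inequality: For any Markov chain X → Y → Z, we have I(X;Y) ≥ I(X;Z).

Here Z = f(Y) is a deterministic function of Y, forming X → Y → Z.

Original I(X;Y) = 0.0764 bits

After applying f:
P(X,Z) where Z=f(Y):
- P(X,Z=0) = P(X,Y=1) + P(X,Y=2) + P(X,Y=3)
- P(X,Z=1) = P(X,Y=0)

I(X;Z) = I(X;f(Y)) = 0.0025 bits

Verification: 0.0764 ≥ 0.0025 ✓

Information cannot be created by processing; the function f can only lose information about X.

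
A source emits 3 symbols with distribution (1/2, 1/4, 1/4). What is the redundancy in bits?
0.0850 bits

Redundancy measures how far a source is from maximum entropy:
R = H_max - H(X)

Maximum entropy for 3 symbols: H_max = log_2(3) = 1.5850 bits
Actual entropy: H(X) = 1.5000 bits
Redundancy: R = 1.5850 - 1.5000 = 0.0850 bits

This redundancy represents potential for compression: the source could be compressed by 0.0850 bits per symbol.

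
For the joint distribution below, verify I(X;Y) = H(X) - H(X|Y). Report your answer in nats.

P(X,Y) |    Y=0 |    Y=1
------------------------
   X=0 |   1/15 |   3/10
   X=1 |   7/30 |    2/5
I(X;Y) = 0.0202 nats

Mutual information has multiple equivalent forms:
- I(X;Y) = H(X) - H(X|Y)
- I(X;Y) = H(Y) - H(Y|X)
- I(X;Y) = H(X) + H(Y) - H(X,Y)

Computing all quantities:
H(X) = 0.6572, H(Y) = 0.6109, H(X,Y) = 1.2478
H(X|Y) = 0.6369, H(Y|X) = 0.5907

Verification:
H(X) - H(X|Y) = 0.6572 - 0.6369 = 0.0202
H(Y) - H(Y|X) = 0.6109 - 0.5907 = 0.0202
H(X) + H(Y) - H(X,Y) = 0.6572 + 0.6109 - 1.2478 = 0.0202

All forms give I(X;Y) = 0.0202 nats. ✓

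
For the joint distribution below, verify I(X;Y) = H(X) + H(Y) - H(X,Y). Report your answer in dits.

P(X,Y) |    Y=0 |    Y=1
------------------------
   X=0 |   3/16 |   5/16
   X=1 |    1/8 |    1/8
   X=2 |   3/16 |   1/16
I(X;Y) = 0.0211 dits

Mutual information has multiple equivalent forms:
- I(X;Y) = H(X) - H(X|Y)
- I(X;Y) = H(Y) - H(Y|X)
- I(X;Y) = H(X) + H(Y) - H(X,Y)

Computing all quantities:
H(X) = 0.4515, H(Y) = 0.3010, H(X,Y) = 0.7315
H(X|Y) = 0.4305, H(Y|X) = 0.2800

Verification:
H(X) - H(X|Y) = 0.4515 - 0.4305 = 0.0211
H(Y) - H(Y|X) = 0.3010 - 0.2800 = 0.0211
H(X) + H(Y) - H(X,Y) = 0.4515 + 0.3010 - 0.7315 = 0.0211

All forms give I(X;Y) = 0.0211 dits. ✓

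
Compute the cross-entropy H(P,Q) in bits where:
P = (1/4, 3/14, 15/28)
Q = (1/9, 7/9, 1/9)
2.5683 bits

Cross-entropy: H(P,Q) = -Σ p(x) log q(x)

Alternatively: H(P,Q) = H(P) + D_KL(P||Q)
H(P) = 1.4586 bits
D_KL(P||Q) = 1.1097 bits

H(P,Q) = 1.4586 + 1.1097 = 2.5683 bits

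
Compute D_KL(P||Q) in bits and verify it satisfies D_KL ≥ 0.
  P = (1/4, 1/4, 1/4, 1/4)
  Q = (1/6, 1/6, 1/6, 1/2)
0.1887 bits

KL divergence satisfies the Gibbs inequality: D_KL(P||Q) ≥ 0 for all distributions P, Q.

D_KL(P||Q) = Σ p(x) log(p(x)/q(x))
Term by term:
  x=0: 1/4 × log_2[(1/4)/(1/6)] = 0.1462
  x=1: 1/4 × log_2[(1/4)/(1/6)] = 0.1462
  x=2: 1/4 × log_2[(1/4)/(1/6)] = 0.1462
  x=3: 1/4 × log_2[(1/4)/(1/2)] = -0.2500
D_KL(P||Q) = 0.1887 bits

D_KL(P||Q) = 0.1887 ≥ 0 ✓

This non-negativity is a fundamental property: relative entropy cannot be negative because it measures how different Q is from P.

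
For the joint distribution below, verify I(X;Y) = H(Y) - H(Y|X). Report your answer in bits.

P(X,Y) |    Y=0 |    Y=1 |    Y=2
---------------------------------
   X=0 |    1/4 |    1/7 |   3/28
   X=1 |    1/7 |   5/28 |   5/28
I(X;Y) = 0.0372 bits

Mutual information has multiple equivalent forms:
- I(X;Y) = H(X) - H(X|Y)
- I(X;Y) = H(Y) - H(Y|X)
- I(X;Y) = H(X) + H(Y) - H(X,Y)

Computing all quantities:
H(X) = 1.0000, H(Y) = 1.5722, H(X,Y) = 2.5350
H(X|Y) = 0.9628, H(Y|X) = 1.5350

Verification:
H(X) - H(X|Y) = 1.0000 - 0.9628 = 0.0372
H(Y) - H(Y|X) = 1.5722 - 1.5350 = 0.0372
H(X) + H(Y) - H(X,Y) = 1.0000 + 1.5722 - 2.5350 = 0.0372

All forms give I(X;Y) = 0.0372 bits. ✓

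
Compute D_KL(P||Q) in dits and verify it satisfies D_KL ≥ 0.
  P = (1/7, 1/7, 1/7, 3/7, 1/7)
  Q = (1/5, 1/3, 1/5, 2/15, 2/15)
0.1273 dits

KL divergence satisfies the Gibbs inequality: D_KL(P||Q) ≥ 0 for all distributions P, Q.

D_KL(P||Q) = Σ p(x) log(p(x)/q(x))
Term by term:
  x=0: 1/7 × log_10[(1/7)/(1/5)] = -0.0209
  x=1: 1/7 × log_10[(1/7)/(1/3)] = -0.0526
  x=2: 1/7 × log_10[(1/7)/(1/5)] = -0.0209
  x=3: 3/7 × log_10[(3/7)/(2/15)] = 0.2173
  x=4: 1/7 × log_10[(1/7)/(2/15)] = 0.0043
D_KL(P||Q) = 0.1273 dits

D_KL(P||Q) = 0.1273 ≥ 0 ✓

This non-negativity is a fundamental property: relative entropy cannot be negative because it measures how different Q is from P.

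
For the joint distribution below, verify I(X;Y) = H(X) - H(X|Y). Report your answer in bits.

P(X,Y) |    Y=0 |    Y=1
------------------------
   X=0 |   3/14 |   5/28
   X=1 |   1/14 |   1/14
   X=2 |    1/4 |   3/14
I(X;Y) = 0.0006 bits

Mutual information has multiple equivalent forms:
- I(X;Y) = H(X) - H(X|Y)
- I(X;Y) = H(Y) - H(Y|X)
- I(X;Y) = H(X) + H(Y) - H(X,Y)

Computing all quantities:
H(X) = 1.4445, H(Y) = 0.9963, H(X,Y) = 2.4402
H(X|Y) = 1.4439, H(Y|X) = 0.9957

Verification:
H(X) - H(X|Y) = 1.4445 - 1.4439 = 0.0006
H(Y) - H(Y|X) = 0.9963 - 0.9957 = 0.0006
H(X) + H(Y) - H(X,Y) = 1.4445 + 0.9963 - 2.4402 = 0.0006

All forms give I(X;Y) = 0.0006 bits. ✓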